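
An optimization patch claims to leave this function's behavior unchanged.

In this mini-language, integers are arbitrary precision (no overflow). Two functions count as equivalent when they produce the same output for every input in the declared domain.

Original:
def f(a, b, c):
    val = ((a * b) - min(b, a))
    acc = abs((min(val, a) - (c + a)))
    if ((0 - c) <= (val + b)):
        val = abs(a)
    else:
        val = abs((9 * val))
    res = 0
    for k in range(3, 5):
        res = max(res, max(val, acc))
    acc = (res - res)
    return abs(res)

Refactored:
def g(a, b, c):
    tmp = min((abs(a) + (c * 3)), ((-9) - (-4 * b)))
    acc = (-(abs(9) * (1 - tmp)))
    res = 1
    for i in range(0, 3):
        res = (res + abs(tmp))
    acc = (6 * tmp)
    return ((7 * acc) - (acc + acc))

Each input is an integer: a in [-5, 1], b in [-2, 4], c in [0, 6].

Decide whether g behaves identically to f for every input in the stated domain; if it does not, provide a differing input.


At a=-5, b=-2, c=0: f gives 5, g gives -510.
verdict: not equivalent; witness: a=-5, b=-2, c=0


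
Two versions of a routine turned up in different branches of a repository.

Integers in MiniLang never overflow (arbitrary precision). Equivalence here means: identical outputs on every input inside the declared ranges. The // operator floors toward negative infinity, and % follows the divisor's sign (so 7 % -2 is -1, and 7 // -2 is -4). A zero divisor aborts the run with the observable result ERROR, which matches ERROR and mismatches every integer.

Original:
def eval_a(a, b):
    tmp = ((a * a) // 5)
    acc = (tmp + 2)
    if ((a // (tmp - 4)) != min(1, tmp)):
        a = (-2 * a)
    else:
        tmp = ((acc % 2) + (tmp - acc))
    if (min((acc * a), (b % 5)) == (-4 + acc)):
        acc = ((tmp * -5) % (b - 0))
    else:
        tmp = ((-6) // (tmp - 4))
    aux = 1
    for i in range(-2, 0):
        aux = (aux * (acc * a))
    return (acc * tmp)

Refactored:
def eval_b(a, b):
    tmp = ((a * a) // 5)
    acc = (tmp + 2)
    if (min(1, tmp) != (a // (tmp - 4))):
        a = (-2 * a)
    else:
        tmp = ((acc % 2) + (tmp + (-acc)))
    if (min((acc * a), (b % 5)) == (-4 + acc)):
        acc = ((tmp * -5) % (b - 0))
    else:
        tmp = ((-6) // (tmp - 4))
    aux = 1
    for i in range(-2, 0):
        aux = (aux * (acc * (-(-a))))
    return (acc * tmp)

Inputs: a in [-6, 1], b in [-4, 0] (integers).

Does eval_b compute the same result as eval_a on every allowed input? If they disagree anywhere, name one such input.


Differences: arithmetic usage differs — yet all 40 inputs agree.
verdict: equivalent


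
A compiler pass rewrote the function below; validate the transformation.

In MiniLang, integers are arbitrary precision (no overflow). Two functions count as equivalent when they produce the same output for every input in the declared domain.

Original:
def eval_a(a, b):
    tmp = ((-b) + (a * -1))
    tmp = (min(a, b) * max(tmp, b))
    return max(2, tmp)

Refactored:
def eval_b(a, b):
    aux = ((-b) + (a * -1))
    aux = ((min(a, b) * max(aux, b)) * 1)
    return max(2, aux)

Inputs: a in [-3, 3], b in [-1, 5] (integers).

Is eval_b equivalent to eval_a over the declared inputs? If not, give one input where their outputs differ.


The two versions differ — the changes include local variable names differ, and constant usage differs, and arithmetic usage differs.
As a probe, take a=-2, b=5: eval_a runs tmp = -3; tmp = -10; return 2; eval_b runs aux = -3; aux = -10; return 2; both end at 2.
Checked all 49 inputs in the declared domain: the outputs agree on every one.
verdict: equivalent


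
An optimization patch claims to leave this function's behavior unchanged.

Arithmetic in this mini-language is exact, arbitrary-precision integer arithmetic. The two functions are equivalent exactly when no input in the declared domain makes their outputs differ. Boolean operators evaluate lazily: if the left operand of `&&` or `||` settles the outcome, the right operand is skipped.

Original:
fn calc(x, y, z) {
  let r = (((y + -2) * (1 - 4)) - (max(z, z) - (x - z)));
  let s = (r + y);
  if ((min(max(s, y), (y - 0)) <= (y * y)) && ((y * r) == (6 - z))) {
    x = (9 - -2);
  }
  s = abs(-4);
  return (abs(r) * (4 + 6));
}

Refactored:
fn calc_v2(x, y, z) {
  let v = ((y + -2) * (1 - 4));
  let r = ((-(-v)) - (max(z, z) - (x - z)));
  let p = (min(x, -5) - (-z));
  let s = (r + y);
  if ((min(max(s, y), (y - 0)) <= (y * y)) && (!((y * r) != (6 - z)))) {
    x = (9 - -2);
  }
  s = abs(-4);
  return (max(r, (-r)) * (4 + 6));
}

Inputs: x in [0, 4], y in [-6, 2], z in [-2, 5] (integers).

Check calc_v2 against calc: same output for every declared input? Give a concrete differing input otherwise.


Reading the diff, among the changes: comparison usage differs, and boolean connective usage differs, and constant usage differs, and statement counts differ, and arithmetic usage differs, and local variable names differ, and min/max/abs usage differs.
As a probe, take x=0, y=-6, z=4: calc runs r := 16 | s := 10 | ((min(max(s, y), (y - 0)) <= (y * y)) && ((y * r) == (6 - z))): false | s := 4 | result 160; calc_v2 runs v := 24 | r := 16 | p := -1 | s := 10 | ((min(max(s, y), (y - 0)) <= (y * y)) && (!((y * r) != (6 - z)))): false | s := 4 | result 160; both end at 160.
Checked all 360 inputs in the declared domain: the outputs agree on every one.
verdict: equivalent


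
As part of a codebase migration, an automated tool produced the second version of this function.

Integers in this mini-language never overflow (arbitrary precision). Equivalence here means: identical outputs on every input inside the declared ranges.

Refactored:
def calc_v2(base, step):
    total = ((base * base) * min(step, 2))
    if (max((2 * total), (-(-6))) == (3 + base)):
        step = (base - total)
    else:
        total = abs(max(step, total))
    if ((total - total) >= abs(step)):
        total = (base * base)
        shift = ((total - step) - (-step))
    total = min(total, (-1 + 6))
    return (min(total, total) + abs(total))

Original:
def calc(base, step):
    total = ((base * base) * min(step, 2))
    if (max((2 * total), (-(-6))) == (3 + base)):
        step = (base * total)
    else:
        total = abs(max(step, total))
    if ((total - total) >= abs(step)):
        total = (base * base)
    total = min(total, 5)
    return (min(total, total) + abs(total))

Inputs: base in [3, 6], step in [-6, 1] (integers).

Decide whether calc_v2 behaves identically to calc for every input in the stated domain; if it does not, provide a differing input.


At base=3, step=0: calc gives 10, calc_v2 gives 0.
verdict: not equivalent; witness: base=3, step=0


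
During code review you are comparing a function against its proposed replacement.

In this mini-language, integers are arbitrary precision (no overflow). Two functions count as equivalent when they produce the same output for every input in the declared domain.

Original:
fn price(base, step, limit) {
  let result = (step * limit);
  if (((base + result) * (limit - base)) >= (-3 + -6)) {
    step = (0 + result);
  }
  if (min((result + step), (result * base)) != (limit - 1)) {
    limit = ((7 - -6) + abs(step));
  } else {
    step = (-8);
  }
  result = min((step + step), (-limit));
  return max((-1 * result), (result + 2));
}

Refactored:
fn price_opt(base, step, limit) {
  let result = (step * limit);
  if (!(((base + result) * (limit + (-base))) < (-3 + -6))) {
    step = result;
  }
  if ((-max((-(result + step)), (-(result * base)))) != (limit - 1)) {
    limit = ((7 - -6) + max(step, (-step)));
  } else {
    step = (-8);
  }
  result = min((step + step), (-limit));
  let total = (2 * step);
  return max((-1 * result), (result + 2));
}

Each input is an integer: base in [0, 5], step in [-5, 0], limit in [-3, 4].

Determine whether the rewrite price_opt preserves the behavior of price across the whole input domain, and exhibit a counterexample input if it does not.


The two are interchangeable: constant usage differs, and comparison usage differs, and statement counts differ, and arithmetic usage differs, and boolean connective usage differs, and local variable names differ, and min/max/abs usage differs, and every declared input agrees.
As a probe, take base=0, step=-3, limit=-3: price runs result becomes 9; next (((base + result) * (limit - base)) >= (-3 + -6)) evaluates to false; next (min((result + step), (result * base)) != (limit - 1)) evaluates to true; next limit becomes 16; next result becomes -16; next final value 16; price_opt runs result becomes 9; next (!(((base + result) * (limit + (-base))) < (-3 + -6))) evaluates to false; next ((-max((-(result + step)), (-(result * base)))) != (limit - 1)) evaluates to true; next limit becomes 16; next result becomes -16; next total becomes -6; next final value 16; both end at 16.
Checked all 288 inputs in the declared domain: the outputs agree on every one.
verdict: equivalent


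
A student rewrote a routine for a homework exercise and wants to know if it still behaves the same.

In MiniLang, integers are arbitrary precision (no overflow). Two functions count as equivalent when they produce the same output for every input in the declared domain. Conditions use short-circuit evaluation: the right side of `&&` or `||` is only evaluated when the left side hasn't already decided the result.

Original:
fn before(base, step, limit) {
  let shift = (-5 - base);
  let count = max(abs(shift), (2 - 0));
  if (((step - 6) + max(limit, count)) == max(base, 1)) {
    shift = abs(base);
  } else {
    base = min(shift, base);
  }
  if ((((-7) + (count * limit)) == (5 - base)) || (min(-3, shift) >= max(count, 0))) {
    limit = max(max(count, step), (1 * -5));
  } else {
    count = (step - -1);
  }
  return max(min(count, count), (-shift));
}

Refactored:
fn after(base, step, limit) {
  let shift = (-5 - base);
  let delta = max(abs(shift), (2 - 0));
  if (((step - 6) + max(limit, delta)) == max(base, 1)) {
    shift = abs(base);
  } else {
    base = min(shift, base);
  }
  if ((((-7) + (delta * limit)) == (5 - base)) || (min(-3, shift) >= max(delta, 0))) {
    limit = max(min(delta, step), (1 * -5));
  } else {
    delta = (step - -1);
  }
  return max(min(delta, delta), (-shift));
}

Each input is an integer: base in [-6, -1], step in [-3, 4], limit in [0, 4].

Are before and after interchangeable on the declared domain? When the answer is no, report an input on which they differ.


Whatever the rewrite altered, no input in the stated domain can expose a difference; all 240 inputs agree.
verdict: equivalent


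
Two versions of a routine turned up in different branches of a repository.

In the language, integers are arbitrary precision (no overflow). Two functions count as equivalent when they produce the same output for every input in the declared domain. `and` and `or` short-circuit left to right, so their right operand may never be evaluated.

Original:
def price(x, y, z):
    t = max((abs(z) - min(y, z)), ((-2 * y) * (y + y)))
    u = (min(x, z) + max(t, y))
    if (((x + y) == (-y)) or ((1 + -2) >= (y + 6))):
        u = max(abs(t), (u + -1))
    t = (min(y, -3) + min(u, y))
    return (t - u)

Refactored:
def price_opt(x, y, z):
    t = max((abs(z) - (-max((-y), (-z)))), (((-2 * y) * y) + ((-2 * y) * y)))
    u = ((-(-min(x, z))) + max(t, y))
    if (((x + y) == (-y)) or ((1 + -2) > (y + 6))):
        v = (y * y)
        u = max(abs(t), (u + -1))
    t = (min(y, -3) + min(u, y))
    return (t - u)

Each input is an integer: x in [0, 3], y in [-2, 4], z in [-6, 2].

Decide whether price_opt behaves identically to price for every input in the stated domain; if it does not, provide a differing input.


The one real change (`((1 + -2) >= (y + 6))` became `((1 + -2) > (y + 6))`) has no effect anywhere in the declared ranges.
As a probe, take x=0, y=-2, z=-3: price runs t becomes 6; next u becomes 3; next (((x + y) == (-y)) or ((1 + -2) >= (y + 6))) evaluates to false; next t becomes -5; next final value -8; price_opt runs t becomes 6; next u becomes 3; next (((x + y) == (-y)) or ((1 + -2) > (y + 6))) evaluates to false; next t becomes -5; next final value -8; both end at -8.
An exhaustive pass over the 252 declared inputs shows identical outputs.
verdict: equivalent


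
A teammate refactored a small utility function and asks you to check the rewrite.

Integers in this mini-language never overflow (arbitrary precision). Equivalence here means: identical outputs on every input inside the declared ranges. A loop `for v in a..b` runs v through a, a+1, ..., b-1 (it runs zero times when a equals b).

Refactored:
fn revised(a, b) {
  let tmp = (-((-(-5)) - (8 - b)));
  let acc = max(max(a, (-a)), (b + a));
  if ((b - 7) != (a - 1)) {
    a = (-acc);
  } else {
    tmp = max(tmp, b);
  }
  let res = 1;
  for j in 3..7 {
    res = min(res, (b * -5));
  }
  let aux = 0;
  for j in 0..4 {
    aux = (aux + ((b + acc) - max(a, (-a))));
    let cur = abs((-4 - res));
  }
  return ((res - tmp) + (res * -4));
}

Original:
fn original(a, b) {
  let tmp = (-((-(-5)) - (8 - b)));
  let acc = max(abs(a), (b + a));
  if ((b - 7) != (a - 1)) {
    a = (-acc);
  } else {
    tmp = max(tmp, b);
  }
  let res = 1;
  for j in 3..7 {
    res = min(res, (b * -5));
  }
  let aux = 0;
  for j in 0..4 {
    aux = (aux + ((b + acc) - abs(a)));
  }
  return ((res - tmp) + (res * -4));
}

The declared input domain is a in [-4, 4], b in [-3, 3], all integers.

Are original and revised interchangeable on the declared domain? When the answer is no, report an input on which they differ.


Reading the diff, among the changes: local variable names differ, plus statement counts differ, plus arithmetic usage differs, plus constant usage differs, plus min/max/abs usage differs.
Spot check at a=-1, b=1 — original: tmp=2, then acc=1, then ((b - 7) != (a - 1)) is true, then a=-1, then res=1, then (j=3), then res=-5, then (j=4), then res=-5, then (j=5), then res=-5, then (j=6), then res=-5, then aux=0, then (j=0), then aux=1, then (j=1), then aux=2, then (j=2), then aux=3, then (j=3), then aux=4, then returns 13. revised: tmp=2, then acc=1, then ((b - 7) != (a - 1)) is true, then a=-1, then res=1, then (j=3), then res=-5, then (j=4), then res=-5, then (j=5), then res=-5, then (j=6), then res=-5, then aux=0, then (j=0), then aux=1, then cur=1, then (j=1), then aux=2, then cur=1, then (j=2), then aux=3, then cur=1, then (j=3), then aux=4, then cur=1, then returns 13. Both give 13.
An exhaustive pass over the 63 declared inputs shows identical outputs.
verdict: equivalent


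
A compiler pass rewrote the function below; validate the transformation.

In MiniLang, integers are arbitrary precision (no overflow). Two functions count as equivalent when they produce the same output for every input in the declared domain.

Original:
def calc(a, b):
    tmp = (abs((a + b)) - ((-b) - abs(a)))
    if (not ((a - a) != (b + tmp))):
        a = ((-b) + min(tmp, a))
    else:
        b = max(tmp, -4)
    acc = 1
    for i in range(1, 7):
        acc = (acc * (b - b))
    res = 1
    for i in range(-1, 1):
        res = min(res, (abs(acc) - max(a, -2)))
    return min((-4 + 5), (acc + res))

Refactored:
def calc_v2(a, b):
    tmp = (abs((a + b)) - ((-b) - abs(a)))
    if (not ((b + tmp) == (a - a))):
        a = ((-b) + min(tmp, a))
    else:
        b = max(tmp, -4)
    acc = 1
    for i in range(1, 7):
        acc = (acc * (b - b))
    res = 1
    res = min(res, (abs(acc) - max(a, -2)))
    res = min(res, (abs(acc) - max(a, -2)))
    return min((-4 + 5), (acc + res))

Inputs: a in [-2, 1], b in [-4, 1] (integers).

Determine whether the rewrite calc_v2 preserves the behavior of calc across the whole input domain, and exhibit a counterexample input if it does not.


On input a=-2, b=-4, calc returns -2 while calc_v2 returns 1.
verdict: not equivalent; witness: a=-2, b=-4


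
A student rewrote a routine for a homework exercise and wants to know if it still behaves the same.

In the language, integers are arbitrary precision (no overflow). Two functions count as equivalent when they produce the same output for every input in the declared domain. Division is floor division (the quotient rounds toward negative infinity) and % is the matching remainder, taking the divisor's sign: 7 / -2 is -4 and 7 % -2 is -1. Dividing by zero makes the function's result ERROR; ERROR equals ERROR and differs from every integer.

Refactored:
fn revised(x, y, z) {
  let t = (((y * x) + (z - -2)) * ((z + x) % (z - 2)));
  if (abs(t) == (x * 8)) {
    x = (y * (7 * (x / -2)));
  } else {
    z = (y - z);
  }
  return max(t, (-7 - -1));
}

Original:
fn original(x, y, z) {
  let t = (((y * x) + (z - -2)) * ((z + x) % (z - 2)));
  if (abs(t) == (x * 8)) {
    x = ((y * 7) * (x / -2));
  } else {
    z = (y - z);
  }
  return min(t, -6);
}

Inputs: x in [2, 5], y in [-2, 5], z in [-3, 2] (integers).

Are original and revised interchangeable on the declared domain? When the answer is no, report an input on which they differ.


There is a counterexample at x=2, y=-2, z=-3: -6 on one side, 5 on the other.
original: t := 5 | (abs(t) == (x * 8)): false | z := 1 | result -6
revised: t := 5 | (abs(t) == (x * 8)): false | z := 1 | result 5
verdict: not equivalent; witness: x=2, y=-2, z=-3


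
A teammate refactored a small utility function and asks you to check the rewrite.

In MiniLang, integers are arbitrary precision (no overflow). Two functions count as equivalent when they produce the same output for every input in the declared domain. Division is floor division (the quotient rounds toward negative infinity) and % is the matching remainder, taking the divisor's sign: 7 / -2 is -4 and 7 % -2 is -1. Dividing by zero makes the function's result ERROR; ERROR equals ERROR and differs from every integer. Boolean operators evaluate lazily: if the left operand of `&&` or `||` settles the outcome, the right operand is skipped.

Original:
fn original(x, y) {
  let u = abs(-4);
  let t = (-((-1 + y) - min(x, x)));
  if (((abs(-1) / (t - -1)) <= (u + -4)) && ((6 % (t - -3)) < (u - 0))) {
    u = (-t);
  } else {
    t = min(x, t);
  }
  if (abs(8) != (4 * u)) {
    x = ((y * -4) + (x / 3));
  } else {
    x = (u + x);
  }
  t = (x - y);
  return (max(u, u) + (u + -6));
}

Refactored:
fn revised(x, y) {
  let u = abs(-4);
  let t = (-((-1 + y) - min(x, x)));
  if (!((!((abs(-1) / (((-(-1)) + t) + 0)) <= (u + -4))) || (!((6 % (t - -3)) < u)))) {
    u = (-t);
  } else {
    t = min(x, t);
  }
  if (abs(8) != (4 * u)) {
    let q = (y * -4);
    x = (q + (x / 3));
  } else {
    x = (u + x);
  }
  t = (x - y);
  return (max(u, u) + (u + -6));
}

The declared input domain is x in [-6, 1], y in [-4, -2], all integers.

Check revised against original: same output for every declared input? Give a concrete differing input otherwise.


Behavior is preserved: although arithmetic usage differs; also boolean connective usage differs; also local variable names differ; also statement counts differ, the outputs never diverge.
Spot check at x=-2, y=-3 — original: u := 4 | t := 2 | (((abs(-1) / (t - -1)) <= (u + -4)) && ((6 % (t - -3)) < (u - 0))): true | u := -2 | (abs(8) != (4 * u)): true | x := 11 | t := 14 | result -10. revised: u := 4 | t := 2 | (!((!((abs(-1) / (((-(-1)) + t) + 0)) <= (u + -4))) || (!((6 % (t - -3)) < u)))): true | u := -2 | (abs(8) != (4 * u)): true | q := 12 | x := 11 | t := 14 | result -10. Both give -10.
An exhaustive pass over the 24 declared inputs shows identical outputs.
verdict: equivalent


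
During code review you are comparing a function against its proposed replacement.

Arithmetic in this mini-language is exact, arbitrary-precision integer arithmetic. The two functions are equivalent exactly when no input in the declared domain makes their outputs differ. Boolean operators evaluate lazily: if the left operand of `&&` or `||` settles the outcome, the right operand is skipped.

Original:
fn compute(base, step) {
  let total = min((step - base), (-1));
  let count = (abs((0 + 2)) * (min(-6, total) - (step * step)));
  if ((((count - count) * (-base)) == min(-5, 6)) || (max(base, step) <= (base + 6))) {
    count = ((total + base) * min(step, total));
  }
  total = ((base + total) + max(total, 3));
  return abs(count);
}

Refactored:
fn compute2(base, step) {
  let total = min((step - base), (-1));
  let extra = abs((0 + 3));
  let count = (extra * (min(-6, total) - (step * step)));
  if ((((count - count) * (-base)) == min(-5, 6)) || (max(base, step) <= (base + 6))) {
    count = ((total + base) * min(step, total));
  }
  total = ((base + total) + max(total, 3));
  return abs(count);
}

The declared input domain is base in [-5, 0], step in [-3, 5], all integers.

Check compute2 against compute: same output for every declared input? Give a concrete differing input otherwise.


At base=-5, step=2: compute gives 20, compute2 gives 30.
verdict: not equivalent; witness: base=-5, step=2


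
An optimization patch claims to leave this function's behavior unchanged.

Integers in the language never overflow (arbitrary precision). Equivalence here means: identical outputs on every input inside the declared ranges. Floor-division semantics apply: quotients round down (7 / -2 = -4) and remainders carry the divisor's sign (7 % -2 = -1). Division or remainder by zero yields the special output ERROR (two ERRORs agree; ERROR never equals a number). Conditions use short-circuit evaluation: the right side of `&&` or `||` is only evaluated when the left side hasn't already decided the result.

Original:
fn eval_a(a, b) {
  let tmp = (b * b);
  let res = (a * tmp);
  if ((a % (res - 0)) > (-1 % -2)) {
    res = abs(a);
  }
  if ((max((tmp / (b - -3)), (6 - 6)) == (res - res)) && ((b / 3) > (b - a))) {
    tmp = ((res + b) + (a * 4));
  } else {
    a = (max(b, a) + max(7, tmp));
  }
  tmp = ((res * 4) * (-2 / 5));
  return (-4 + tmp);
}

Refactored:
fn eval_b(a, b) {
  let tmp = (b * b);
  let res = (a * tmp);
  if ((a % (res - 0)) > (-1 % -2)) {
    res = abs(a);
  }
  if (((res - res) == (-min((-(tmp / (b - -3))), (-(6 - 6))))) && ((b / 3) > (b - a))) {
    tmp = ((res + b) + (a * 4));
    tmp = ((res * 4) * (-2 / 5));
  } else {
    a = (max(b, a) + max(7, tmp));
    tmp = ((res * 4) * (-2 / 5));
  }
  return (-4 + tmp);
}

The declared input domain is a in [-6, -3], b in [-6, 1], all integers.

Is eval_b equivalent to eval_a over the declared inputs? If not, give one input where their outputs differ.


Comparing the listings, the differences include: statement counts differ; constant usage differs; min/max/abs usage differs; arithmetic usage differs.
As a probe, take a=-3, b=-5: eval_a runs tmp becomes 25; next res becomes -75; next ((a % (res - 0)) > (-1 % -2)) evaluates to false; next ((max((tmp / (b - -3)), (6 - 6)) == (res - res)) && ((b / 3) > (b - a))) evaluates to false; next a becomes 22; next tmp becomes 300; next final value 296; eval_b runs tmp becomes 25; next res becomes -75; next ((a % (res - 0)) > (-1 % -2)) evaluates to false; next (((res - res) == (-min((-(tmp / (b - -3))), (-(6 - 6))))) && ((b / 3) > (b - a))) evaluates to false; next a becomes 22; next tmp becomes 300; next final value 296; both end at 296.
Sweeping the whole domain (32 inputs) finds no disagreement.
verdict: equivalent


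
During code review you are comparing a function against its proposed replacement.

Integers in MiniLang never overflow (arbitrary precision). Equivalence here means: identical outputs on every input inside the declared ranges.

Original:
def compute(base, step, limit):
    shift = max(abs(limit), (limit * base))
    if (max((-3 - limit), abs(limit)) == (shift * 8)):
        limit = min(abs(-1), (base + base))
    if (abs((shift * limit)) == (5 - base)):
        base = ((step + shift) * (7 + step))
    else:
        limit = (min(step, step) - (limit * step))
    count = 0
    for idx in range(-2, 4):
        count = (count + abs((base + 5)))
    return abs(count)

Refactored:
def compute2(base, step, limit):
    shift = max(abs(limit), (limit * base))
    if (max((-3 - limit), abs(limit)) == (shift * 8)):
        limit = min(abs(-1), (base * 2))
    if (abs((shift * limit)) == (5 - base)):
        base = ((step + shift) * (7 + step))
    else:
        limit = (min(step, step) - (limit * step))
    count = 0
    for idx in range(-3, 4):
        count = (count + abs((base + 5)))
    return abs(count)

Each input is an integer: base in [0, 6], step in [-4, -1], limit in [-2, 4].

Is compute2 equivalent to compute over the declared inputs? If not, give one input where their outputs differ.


Evaluate both at base=0, step=-4, limit=-2.
compute: shift=2, then (max((-3 - limit), abs(limit)) == (shift * 8)) is false, then (abs((shift * limit)) == (5 - base)) is false, then limit=-12, then count=0, then (idx=-2), then count=5, then (idx=-1), then count=10, then (idx=0), then count=15, then (idx=1), then count=20, then (idx=2), then count=25, then (idx=3), then count=30, then returns 30
compute2: shift=2, then (max((-3 - limit), abs(limit)) == (shift * 8)) is false, then (abs((shift * limit)) == (5 - base)) is false, then limit=-12, then count=0, then (idx=-3), then count=5, then (idx=-2), then count=10, then (idx=-1), then count=15, then (idx=0), then count=20, then (idx=1), then count=25, then (idx=2), then count=30, then (idx=3), then count=35, then returns 35
30 != 35, so the rewrite changes behavior.
verdict: not equivalent; witness: base=0, step=-4, limit=-2


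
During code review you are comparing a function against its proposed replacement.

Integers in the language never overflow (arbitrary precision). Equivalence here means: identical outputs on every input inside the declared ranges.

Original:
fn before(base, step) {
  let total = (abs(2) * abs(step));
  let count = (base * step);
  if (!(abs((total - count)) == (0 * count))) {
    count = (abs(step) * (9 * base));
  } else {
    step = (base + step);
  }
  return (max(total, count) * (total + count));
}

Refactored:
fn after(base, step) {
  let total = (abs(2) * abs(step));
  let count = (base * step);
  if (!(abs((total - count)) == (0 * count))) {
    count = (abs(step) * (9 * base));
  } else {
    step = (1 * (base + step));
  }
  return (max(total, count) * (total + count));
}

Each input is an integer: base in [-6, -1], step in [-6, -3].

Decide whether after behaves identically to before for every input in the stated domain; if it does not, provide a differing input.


Side by side, the visible changes include: arithmetic usage differs, plus constant usage differs.
As a probe, take base=-5, step=-5: before runs total := 10 | count := 25 | (!(abs((total - count)) == (0 * count))): true | count := -225 | result -2150; after runs total := 10 | count := 25 | (!(abs((total - count)) == (0 * count))): true | count := -225 | result -2150; both end at -2150.
Across all 24 domain points the two functions coincide.
verdict: equivalent


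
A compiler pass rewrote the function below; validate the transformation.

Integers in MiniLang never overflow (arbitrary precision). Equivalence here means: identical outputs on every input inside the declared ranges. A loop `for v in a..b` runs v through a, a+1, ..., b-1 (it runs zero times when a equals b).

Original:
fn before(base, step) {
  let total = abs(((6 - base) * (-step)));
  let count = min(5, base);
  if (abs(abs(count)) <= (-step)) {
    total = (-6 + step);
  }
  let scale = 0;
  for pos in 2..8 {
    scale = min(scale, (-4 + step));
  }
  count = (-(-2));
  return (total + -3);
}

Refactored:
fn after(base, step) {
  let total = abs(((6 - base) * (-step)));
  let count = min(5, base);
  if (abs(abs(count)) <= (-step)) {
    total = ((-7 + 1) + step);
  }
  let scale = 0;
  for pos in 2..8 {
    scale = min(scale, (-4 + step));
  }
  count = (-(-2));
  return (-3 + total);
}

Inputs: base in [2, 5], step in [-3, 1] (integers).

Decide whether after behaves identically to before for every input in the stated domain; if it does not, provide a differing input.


Reading the diff, among the changes: arithmetic usage differs; also constant usage differs.
Spot check at base=3, step=-2 — before: total becomes 6; next count becomes 3; next (abs(abs(count)) <= (-step)) evaluates to false; next scale becomes 0; next at pos=2:; next scale becomes -6; next at pos=3:; next scale becomes -6; next at pos=4:; next scale becomes -6; next at pos=5:; next scale becomes -6; next at pos=6:; next scale becomes -6; next at pos=7:; next scale becomes -6; next count becomes 2; next final value 3. after: total becomes 6; next count becomes 3; next (abs(abs(count)) <= (-step)) evaluates to false; next scale becomes 0; next at pos=2:; next scale becomes -6; next at pos=3:; next scale becomes -6; next at pos=4:; next scale becomes -6; next at pos=5:; next scale becomes -6; next at pos=6:; next scale becomes -6; next at pos=7:; next scale becomes -6; next count becomes 2; next final value 3. Both give 3.
Checked all 20 inputs in the declared domain: the outputs agree on every one.
verdict: equivalent


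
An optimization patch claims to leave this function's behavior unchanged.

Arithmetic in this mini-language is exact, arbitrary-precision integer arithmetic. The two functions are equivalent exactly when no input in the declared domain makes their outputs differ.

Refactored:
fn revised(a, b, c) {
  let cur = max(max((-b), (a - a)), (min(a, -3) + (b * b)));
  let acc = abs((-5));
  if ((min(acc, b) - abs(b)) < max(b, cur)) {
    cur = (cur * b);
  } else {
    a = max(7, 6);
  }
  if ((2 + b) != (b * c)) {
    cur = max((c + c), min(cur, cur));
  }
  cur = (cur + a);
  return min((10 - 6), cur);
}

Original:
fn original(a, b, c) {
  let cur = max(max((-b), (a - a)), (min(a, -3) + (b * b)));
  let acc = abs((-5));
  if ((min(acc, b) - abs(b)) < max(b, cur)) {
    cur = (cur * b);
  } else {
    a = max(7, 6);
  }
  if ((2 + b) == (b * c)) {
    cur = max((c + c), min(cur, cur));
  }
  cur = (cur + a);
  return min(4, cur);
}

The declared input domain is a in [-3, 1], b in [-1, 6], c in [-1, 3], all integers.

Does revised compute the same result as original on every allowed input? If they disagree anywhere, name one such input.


Not equivalent: a=-3, b=-1, c=0 separates them (-4 vs -3).
original: cur becomes 1; next acc becomes 5; next ((min(acc, b) - abs(b)) < max(b, cur)) evaluates to true; next cur becomes -1; next ((2 + b) == (b * c)) evaluates to false; next cur becomes -4; next final value -4
revised: cur becomes 1; next acc becomes 5; next ((min(acc, b) - abs(b)) < max(b, cur)) evaluates to true; next cur becomes -1; next ((2 + b) != (b * c)) evaluates to true; next cur becomes 0; next cur becomes -3; next final value -3
verdict: not equivalent; witness: a=-3, b=-1, c=0


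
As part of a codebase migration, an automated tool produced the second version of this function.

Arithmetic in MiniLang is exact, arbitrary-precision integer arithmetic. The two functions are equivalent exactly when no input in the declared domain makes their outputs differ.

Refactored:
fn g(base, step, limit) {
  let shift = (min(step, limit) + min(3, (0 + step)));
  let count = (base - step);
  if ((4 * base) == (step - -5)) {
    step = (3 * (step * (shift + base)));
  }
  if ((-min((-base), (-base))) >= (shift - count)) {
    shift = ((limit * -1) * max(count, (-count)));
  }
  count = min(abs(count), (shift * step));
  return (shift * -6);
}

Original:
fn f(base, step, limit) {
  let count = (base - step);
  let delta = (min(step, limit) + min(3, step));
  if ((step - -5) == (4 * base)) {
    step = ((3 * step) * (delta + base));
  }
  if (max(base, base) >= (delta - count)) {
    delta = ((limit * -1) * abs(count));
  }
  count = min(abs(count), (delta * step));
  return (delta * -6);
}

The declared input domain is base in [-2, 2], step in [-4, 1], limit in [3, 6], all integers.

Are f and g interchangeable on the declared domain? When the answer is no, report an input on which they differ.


Comparing the listings, the differences include: constant usage differs, plus local variable names differ, plus arithmetic usage differs, plus min/max/abs usage differs.
Tracing base=-2, step=1, limit=5: f: count = -3; delta = 2; ((step - -5) == (4 * base)) -> false; (max(base, base) >= (delta - count)) -> false; count = 2; return -12 | g: shift = 2; count = -3; ((4 * base) == (step - -5)) -> false; ((-min((-base), (-base))) >= (shift - count)) -> false; count = 2; return -12 — matching result -12.
Across all 120 domain points the two functions coincide.
verdict: equivalent


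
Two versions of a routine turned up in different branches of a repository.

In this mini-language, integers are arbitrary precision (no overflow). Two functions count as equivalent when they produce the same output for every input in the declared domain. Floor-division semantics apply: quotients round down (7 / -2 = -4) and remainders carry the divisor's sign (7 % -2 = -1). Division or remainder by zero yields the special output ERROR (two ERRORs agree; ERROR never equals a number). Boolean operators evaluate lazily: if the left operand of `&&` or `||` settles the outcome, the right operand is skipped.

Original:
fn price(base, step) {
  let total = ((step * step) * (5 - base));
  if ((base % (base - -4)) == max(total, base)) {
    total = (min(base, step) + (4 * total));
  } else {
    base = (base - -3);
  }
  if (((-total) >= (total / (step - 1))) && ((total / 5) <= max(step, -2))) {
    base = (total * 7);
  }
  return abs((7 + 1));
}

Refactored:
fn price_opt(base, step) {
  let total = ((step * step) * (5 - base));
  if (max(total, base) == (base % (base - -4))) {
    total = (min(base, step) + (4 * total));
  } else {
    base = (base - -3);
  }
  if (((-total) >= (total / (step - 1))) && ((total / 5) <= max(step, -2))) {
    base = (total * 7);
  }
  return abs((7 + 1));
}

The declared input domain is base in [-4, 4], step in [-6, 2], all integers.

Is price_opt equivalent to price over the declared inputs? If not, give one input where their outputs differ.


This is a faithful refactor — same computation, different form, but the computed results match everywhere.
One worked example (base=3, step=-2) — price: total := 8 | ((base % (base - -4)) == max(total, base)): false | base := 6 | (((-total) >= (total / (step - 1))) && ((total / 5) <= max(step, -2))): false | result 8; price_opt: total := 8 | (max(total, base) == (base % (base - -4))): false | base := 6 | (((-total) >= (total / (step - 1))) && ((total / 5) <= max(step, -2))): false | result 8; agreement on 8.
Sweeping the whole domain (81 inputs) finds no disagreement.
verdict: equivalent


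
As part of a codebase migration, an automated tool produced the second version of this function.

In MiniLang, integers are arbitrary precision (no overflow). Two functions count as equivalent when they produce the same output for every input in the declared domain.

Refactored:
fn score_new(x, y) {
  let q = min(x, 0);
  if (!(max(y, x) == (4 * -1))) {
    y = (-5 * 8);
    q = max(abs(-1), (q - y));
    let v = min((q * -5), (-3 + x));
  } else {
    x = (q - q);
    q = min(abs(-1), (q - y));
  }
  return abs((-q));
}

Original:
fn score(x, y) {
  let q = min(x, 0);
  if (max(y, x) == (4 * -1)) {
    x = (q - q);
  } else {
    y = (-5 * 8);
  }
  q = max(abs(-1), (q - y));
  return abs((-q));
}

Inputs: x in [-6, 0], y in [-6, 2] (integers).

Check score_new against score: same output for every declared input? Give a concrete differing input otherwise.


There is a counterexample at x=-6, y=-4: 1 on one side, 2 on the other.
score: q=-6, then (max(y, x) == (4 * -1)) is true, then x=0, then q=1, then returns 1
score_new: q=-6, then (!(max(y, x) == (4 * -1))) is false, then x=0, then q=-2, then returns 2
verdict: not equivalent; witness: x=-6, y=-4


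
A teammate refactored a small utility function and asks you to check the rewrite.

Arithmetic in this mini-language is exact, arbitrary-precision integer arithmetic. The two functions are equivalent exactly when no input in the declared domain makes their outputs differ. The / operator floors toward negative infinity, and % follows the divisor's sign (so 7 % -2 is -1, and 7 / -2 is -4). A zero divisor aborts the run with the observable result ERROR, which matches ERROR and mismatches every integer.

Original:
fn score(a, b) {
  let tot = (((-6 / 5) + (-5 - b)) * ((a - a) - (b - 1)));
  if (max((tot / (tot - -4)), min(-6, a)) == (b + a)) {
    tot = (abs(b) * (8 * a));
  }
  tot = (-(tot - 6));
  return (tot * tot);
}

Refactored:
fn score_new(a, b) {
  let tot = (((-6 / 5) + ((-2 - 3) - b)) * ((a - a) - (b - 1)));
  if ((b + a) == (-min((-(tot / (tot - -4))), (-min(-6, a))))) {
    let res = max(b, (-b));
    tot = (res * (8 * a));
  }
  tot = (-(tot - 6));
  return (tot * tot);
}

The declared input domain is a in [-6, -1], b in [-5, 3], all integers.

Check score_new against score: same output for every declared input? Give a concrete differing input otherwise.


Equivalent — the differences include min/max/abs usage differs, plus local variable names differ, plus constant usage differs, plus statement counts differ, plus arithmetic usage differs, yet no declared input distinguishes the two.
Spot check at a=-2, b=-1 — score: tot becomes -12; next (max((tot / (tot - -4)), min(-6, a)) == (b + a)) evaluates to false; next tot becomes 18; next final value 324. score_new: tot becomes -12; next ((b + a) == (-min((-(tot / (tot - -4))), (-min(-6, a))))) evaluates to false; next tot becomes 18; next final value 324. Both give 324.
Every one of the 54 inputs gives matching results.
verdict: equivalent


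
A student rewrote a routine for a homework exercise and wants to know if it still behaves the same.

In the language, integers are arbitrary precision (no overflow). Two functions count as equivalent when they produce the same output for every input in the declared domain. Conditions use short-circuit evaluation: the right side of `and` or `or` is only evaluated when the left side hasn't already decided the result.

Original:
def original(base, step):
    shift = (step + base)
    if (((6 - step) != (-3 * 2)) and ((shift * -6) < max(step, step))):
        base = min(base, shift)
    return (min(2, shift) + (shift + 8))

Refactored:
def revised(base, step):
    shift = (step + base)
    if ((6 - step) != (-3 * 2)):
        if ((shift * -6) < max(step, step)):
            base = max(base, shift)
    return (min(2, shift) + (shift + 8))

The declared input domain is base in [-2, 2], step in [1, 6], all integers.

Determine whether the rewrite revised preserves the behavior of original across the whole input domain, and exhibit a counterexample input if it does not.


Equivalent. Although `min(base, shift)` became `max(base, shift)`, no input in the stated domain can expose it.
Every one of the 30 inputs gives matching results.
Tracing base=-1, step=1: original: shift becomes 0; next (((6 - step) != (-3 * 2)) and ((shift * -6) < max(step, step))) evaluates to true; next base becomes -1; next final value 8 | revised: shift becomes 0; next ((6 - step) != (-3 * 2)) evaluates to true; next ((shift * -6) < max(step, step)) evaluates to true; next base becomes 0; next final value 8 — matching result 8.
verdict: equivalent


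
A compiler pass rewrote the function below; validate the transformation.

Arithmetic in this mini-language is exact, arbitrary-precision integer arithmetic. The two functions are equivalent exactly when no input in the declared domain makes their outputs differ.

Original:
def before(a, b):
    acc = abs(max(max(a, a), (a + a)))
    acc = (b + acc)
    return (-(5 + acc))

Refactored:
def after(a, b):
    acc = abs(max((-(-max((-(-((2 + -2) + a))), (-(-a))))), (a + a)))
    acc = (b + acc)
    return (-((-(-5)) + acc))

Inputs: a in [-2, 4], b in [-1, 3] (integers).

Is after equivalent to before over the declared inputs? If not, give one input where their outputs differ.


Equivalent — the differences include arithmetic usage differs, constant usage differs, yet no declared input distinguishes the two.
One worked example (a=-2, b=3) — before: acc = 2; acc = 5; return -10; after: acc = 2; acc = 5; return -10; agreement on -10.
Across all 35 domain points the two functions coincide.
verdict: equivalent


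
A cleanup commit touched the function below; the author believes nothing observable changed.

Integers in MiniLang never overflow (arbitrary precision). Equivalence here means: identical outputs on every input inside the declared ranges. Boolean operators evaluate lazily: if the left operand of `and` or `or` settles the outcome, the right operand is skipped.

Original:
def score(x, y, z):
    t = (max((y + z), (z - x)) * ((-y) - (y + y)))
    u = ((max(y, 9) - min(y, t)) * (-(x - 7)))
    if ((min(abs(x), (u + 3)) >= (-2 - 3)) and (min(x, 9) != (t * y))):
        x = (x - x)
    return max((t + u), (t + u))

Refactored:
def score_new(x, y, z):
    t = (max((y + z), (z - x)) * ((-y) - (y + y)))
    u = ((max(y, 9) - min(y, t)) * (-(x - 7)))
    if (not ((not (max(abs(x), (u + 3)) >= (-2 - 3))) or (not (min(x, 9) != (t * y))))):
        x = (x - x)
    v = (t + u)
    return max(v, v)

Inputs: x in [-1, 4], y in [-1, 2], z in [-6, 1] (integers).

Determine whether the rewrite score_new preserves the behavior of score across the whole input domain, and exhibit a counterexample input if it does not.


Equivalent. The edit looks behavioral (`min(abs(x), (u + 3))` became `max(abs(x), (u + 3))`), but over these ranges it never changes the outcome.
An exhaustive pass over the 192 declared inputs shows identical outputs.
Spot check at x=4, y=0, z=-3 — score: t := 0 | u := 27 | ((min(abs(x), (u + 3)) >= (-2 - 3)) and (min(x, 9) != (t * y))): true | x := 0 | result 27. score_new: t := 0 | u := 27 | (not ((not (max(abs(x), (u + 3)) >= (-2 - 3))) or (not (min(x, 9) != (t * y))))): true | x := 0 | v := 27 | result 27. Both give 27.
verdict: equivalent
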